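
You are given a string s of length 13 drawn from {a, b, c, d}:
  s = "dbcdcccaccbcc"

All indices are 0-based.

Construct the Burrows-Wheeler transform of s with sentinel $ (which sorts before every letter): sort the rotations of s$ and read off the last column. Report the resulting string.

cccdcccbcadb$c

rank  rotation        last
    0  $dbcdcccaccbcc  c
    1  accbcc$dbcdccc  c
    2  bcc$dbcdcccacc  c
    3  bcdcccaccbcc$d  d
    4  c$dbcdcccaccbc  c
    5  caccbcc$dbcdcc  c
    6  cbcc$dbcdcccac  c
    7  cc$dbcdcccaccb  b
    8  ccaccbcc$dbcdc  c
    9  ccbcc$dbcdccca  a
   10  cccaccbcc$dbcd  d
   11  cdcccaccbcc$db  b
   12  dbcdcccaccbcc$  $
   13  dcccaccbcc$dbc  c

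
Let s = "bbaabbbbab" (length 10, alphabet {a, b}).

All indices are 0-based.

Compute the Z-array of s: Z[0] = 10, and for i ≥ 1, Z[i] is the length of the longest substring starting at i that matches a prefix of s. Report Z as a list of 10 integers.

[10, 1, 0, 0, 2, 2, 3, 1, 0, 1]

Z[0]=10
i=1: outside box; Z[1]=1 grow→box=[1,2)
i=2: outside box; Z[2]=0
i=3: outside box; Z[3]=0
i=4: outside box; Z[4]=2 grow→box=[4,6)
i=5: min(r-i=1, Z[1]=1)=1; Z[5]=2 grow→box=[5,7)
i=6: min(r-i=1, Z[1]=1)=1; Z[6]=3 grow→box=[6,9)
i=7: min(r-i=2, Z[1]=1)=1; Z[7]=1
i=8: min(r-i=1, Z[2]=0)=0; Z[8]=0
i=9: outside box; Z[9]=1 grow→box=[9,10)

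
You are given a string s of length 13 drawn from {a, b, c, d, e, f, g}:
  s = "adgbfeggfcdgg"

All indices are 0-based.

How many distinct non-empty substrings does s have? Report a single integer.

83

sorted suffixes:
  #0 SA[0]=0  'adgbfeggfcdgg'
  #1 SA[1]=3  'bfeggfcdgg'
  #2 SA[2]=9  'cdgg'
  #3 SA[3]=1  'dgbfeggfcdgg'
  #4 SA[4]=10  'dgg'
  #5 SA[5]=5  'eggfcdgg'
  #6 SA[6]=8  'fcdgg'
  #7 SA[7]=4  'feggfcdgg'
  #8 SA[8]=12  'g'
  #9 SA[9]=2  'gbfeggfcdgg'
  #10 SA[10]=7  'gfcdgg'
  #11 SA[11]=11  'gg'
  #12 SA[12]=6  'ggfcdgg'

SA = [0, 3, 9, 1, 10, 5, 8, 4, 12, 2, 7, 11, 6]
[i] adj suffixes → lcp
  [1] 0/3 → 0 ('')
  [2] 3/9 → 0 ('')
  [3] 9/1 → 0 ('')
  [4] 1/10 → 2 ('dg')
  [5] 10/5 → 0 ('')
  [6] 5/8 → 0 ('')
  [7] 8/4 → 1 ('f')
  [8] 4/12 → 0 ('')
  [9] 12/2 → 1 ('g')
  [10] 2/7 → 1 ('g')
  [11] 7/11 → 1 ('g')
  [12] 11/6 → 2 ('gg')

n(n+1)/2 = 13·14/2 = 91
Σ LCP = 0 + 0 + 0 + 0 + 2 + 0 + 0 + 1 + 0 + 1 + 1 + 1 + 2 = 8
distinct = 91 − 8 = 83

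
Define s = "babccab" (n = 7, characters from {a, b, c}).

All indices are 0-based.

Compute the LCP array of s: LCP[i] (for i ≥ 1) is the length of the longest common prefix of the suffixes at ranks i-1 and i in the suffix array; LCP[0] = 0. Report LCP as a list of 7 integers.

[0, 2, 0, 1, 1, 0, 1]

rank | idx | suffix
   0 |   5 | ab
   1 |   1 | abccab
   2 |   6 | b
   3 |   0 | babccab
   4 |   2 | bccab
   5 |   4 | cab
   6 |   3 | ccab

SA = [5, 1, 6, 0, 2, 4, 3]
[i] adj suffixes → lcp
  [1] 5/1 → 2 ('ab')
  [2] 1/6 → 0 ('')
  [3] 6/0 → 1 ('b')
  [4] 0/2 → 1 ('b')
  [5] 2/4 → 0 ('')
  [6] 4/3 → 1 ('c')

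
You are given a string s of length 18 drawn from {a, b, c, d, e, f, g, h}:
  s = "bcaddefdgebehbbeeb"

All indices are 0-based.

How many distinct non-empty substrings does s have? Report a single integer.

159

rank→(start, suffix):
  0 → (2, 'addefdgebehbbeeb')
  1 → (17, 'b')
  2 → (13, 'bbeeb')
  3 → (0, 'bcaddefdgebehbbeeb')
  4 → (14, 'beeb')
  5 → (10, 'behbbeeb')
  6 → (1, 'caddefdgebehbbeeb')
  7 → (3, 'ddefdgebehbbeeb')
  8 → (4, 'defdgebehbbeeb')
  9 → (7, 'dgebehbbeeb')
  10 → (16, 'eb')
  11 → (9, 'ebehbbeeb')
  12 → (15, 'eeb')
  13 → (5, 'efdgebehbbeeb')
  14 → (11, 'ehbbeeb')
  15 → (6, 'fdgebehbbeeb')
  16 → (8, 'gebehbbeeb')
  17 → (12, 'hbbeeb')

SA = [2, 17, 13, 0, 14, 10, 1, 3, 4, 7, 16, 9, 15, 5, 11, 6, 8, 12]
rank  pair      lcp
   1  s[2:],s[17:]  0  ''
   2  s[17:],s[13:]  1  'b'
   3  s[13:],s[0:]  1  'b'
   4  s[0:],s[14:]  1  'b'
   5  s[14:],s[10:]  2  'be'
   6  s[10:],s[1:]  0  ''
   7  s[1:],s[3:]  0  ''
   8  s[3:],s[4:]  1  'd'
   9  s[4:],s[7:]  1  'd'
  10  s[7:],s[16:]  0  ''
  11  s[16:],s[9:]  2  'eb'
  12  s[9:],s[15:]  1  'e'
  13  s[15:],s[5:]  1  'e'
  14  s[5:],s[11:]  1  'e'
  15  s[11:],s[6:]  0  ''
  16  s[6:],s[8:]  0  ''
  17  s[8:],s[12:]  0  ''

n(n+1)/2 = 18·19/2 = 171
Σ LCP = 0 + 0 + 1 + 1 + 1 + 2 + 0 + 0 + 1 + 1 + 0 + 2 + 1 + 1 + 1 + 0 + 0 + 0 = 12
distinct = 171 − 12 = 159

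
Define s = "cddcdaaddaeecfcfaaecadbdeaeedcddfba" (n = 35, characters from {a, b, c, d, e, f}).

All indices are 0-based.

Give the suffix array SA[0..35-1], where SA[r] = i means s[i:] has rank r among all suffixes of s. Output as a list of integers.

[34, 5, 16, 20, 6, 17, 9, 25, 33, 22, 19, 3, 0, 29, 14, 12, 4, 8, 21, 2, 28, 7, 1, 30, 23, 31, 24, 18, 11, 27, 10, 26, 15, 32, 13]

rank→(start, suffix):
  0 → (34, 'a')
  1 → (5, 'aaddaeecfcfaaecadbdeaeedcddfba')
  2 → (16, 'aaecadbdeaeedcddfba')
  3 → (20, 'adbdeaeedcddfba')
  4 → (6, 'addaeecfcfaaecadbdeaeedcddfba')
  5 → (17, 'aecadbdeaeedcddfba')
  6 → (9, 'aeecfcfaaecadbdeaeedcddfba')
  7 → (25, 'aeedcddfba')
  8 → (33, 'ba')
  9 → (22, 'bdeaeedcddfba')
  10 → (19, 'cadbdeaeedcddfba')
  11 → (3, 'cdaaddaeecfcfaaecadbdeaeedcddfba')
  12 → (0, 'cddcdaaddaeecfcfaaecadbdeaeedcddfba')
  13 → (29, 'cddfba')
  14 → (14, 'cfaaecadbdeaeedcddfba')
  15 → (12, 'cfcfaaecadbdeaeedcddfba')
  16 → (4, 'daaddaeecfcfaaecadbdeaeedcddfba')
  17 → (8, 'daeecfcfaaecadbdeaeedcddfba')
  18 → (21, 'dbdeaeedcddfba')
  19 → (2, 'dcdaaddaeecfcfaaecadbdeaeedcddfba')
  20 → (28, 'dcddfba')
  21 → (7, 'ddaeecfcfaaecadbdeaeedcddfba')
  22 → (1, 'ddcdaaddaeecfcfaaecadbdeaeedcddfba')
  23 → (30, 'ddfba')
  24 → (23, 'deaeedcddfba')
  25 → (31, 'dfba')
  26 → (24, 'eaeedcddfba')
  27 → (18, 'ecadbdeaeedcddfba')
  28 → (11, 'ecfcfaaecadbdeaeedcddfba')
  29 → (27, 'edcddfba')
  30 → (10, 'eecfcfaaecadbdeaeedcddfba')
  31 → (26, 'eedcddfba')
  32 → (15, 'faaecadbdeaeedcddfba')
  33 → (32, 'fba')
  34 → (13, 'fcfaaecadbdeaeedcddfba')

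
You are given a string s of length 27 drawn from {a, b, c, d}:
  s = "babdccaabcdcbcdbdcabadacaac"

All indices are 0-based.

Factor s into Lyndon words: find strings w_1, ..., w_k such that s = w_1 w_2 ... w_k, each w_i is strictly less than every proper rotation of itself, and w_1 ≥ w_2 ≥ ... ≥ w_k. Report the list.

emit factor 1: 'b' (i=0, period=1)
emit factor 2: 'abdcc' (i=1, period=5)
emit factor 3: 'aabcdcbcdbdcabadacaac' (i=6, period=21)

["b", "abdcc", "aabcdcbcdbdcabadacaac"]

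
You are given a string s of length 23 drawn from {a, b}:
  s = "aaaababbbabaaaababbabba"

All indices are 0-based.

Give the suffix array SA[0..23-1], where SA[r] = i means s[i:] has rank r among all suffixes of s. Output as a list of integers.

sorted suffixes:
  #0 SA[0]=22  'a'
  #1 SA[1]=11  'aaaababbabba'
  #2 SA[2]=0  'aaaababbbabaaaababbabba'
  #3 SA[3]=12  'aaababbabba'
  #4 SA[4]=1  'aaababbbabaaaababbabba'
  #5 SA[5]=13  'aababbabba'
  #6 SA[6]=2  'aababbbabaaaababbabba'
  #7 SA[7]=9  'abaaaababbabba'
  #8 SA[8]=14  'ababbabba'
  #9 SA[9]=3  'ababbbabaaaababbabba'
  #10 SA[10]=19  'abba'
  #11 SA[11]=16  'abbabba'
  #12 SA[12]=5  'abbbabaaaababbabba'
  #13 SA[13]=21  'ba'
  #14 SA[14]=10  'baaaababbabba'
  #15 SA[15]=8  'babaaaababbabba'
  #16 SA[16]=18  'babba'
  #17 SA[17]=15  'babbabba'
  #18 SA[18]=4  'babbbabaaaababbabba'
  #19 SA[19]=20  'bba'
  #20 SA[20]=7  'bbabaaaababbabba'
  #21 SA[21]=17  'bbabba'
  #22 SA[22]=6  'bbbabaaaababbabba'

[22, 11, 0, 12, 1, 13, 2, 9, 14, 3, 19, 16, 5, 21, 10, 8, 18, 15, 4, 20, 7, 17, 6]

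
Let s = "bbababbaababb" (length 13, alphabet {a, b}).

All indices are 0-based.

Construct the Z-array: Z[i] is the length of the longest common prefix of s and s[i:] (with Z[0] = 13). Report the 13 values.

[13, 1, 0, 1, 0, 3, 1, 0, 0, 1, 0, 2, 1]

Z[0]=13
i=1: outside box; Z[1]=1 extend→box=[1,2)
i=2: outside box; Z[2]=0
i=3: outside box; Z[3]=1 extend→box=[3,4)
i=4: outside box; Z[4]=0
i=5: outside box; Z[5]=3 extend→box=[5,8)
i=6: min(r-i=2, Z[1]=1)=1; Z[6]=1
i=7: min(r-i=1, Z[2]=0)=0; Z[7]=0
i=8: outside box; Z[8]=0
i=9: outside box; Z[9]=1 extend→box=[9,10)
i=10: outside box; Z[10]=0
i=11: outside box; Z[11]=2 extend→box=[11,13)
i=12: min(r-i=1, Z[1]=1)=1; Z[12]=1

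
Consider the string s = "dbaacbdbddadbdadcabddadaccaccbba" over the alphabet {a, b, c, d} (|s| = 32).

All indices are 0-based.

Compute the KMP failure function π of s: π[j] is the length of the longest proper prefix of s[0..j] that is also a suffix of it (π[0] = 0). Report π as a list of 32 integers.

π[0] = 0
j=1 s[j]='b': π[1]=0 (border '')
j=2 s[j]='a': π[2]=0 (border '')
j=3 s[j]='a': π[3]=0 (border '')
j=4 s[j]='c': π[4]=0 (border '')
j=5 s[j]='b': π[5]=0 (border '')
j=6 s[j]='d': π[6]=1 (border 'd')
j=7 s[j]='b': π[7]=2 (border 'db')
j=8 s[j]='d': k: 2→0; π[8]=1 (border 'd')
j=9 s[j]='d': k: 1→0; π[9]=1 (border 'd')
j=10 s[j]='a': k: 1→0; π[10]=0 (border '')
j=11 s[j]='d': π[11]=1 (border 'd')
j=12 s[j]='b': π[12]=2 (border 'db')
j=13 s[j]='d': k: 2→0; π[13]=1 (border 'd')
j=14 s[j]='a': k: 1→0; π[14]=0 (border '')
j=15 s[j]='d': π[15]=1 (border 'd')
j=16 s[j]='c': k: 1→0; π[16]=0 (border '')
j=17 s[j]='a': π[17]=0 (border '')
j=18 s[j]='b': π[18]=0 (border '')
j=19 s[j]='d': π[19]=1 (border 'd')
j=20 s[j]='d': k: 1→0; π[20]=1 (border 'd')
j=21 s[j]='a': k: 1→0; π[21]=0 (border '')
j=22 s[j]='d': π[22]=1 (border 'd')
j=23 s[j]='a': k: 1→0; π[23]=0 (border '')
j=24 s[j]='c': π[24]=0 (border '')
j=25 s[j]='c': π[25]=0 (border '')
j=26 s[j]='a': π[26]=0 (border '')
j=27 s[j]='c': π[27]=0 (border '')
j=28 s[j]='c': π[28]=0 (border '')
j=29 s[j]='b': π[29]=0 (border '')
j=30 s[j]='b': π[30]=0 (border '')
j=31 s[j]='a': π[31]=0 (border '')

[0, 0, 0, 0, 0, 0, 1, 2, 1, 1, 0, 1, 2, 1, 0, 1, 0, 0, 0, 1, 1, 0, 1, 0, 0, 0, 0, 0, 0, 0, 0, 0]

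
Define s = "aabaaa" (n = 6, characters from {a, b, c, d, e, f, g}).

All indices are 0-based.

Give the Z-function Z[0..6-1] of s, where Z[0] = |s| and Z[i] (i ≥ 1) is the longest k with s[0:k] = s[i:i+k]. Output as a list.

[6, 1, 0, 2, 2, 1]

Z[0]=6
i=1: fresh scan; Z[1]=1 scan→box=[1,2)
i=2: fresh scan; Z[2]=0
i=3: fresh scan; Z[3]=2 scan→box=[3,5)
i=4: min(r-i=1, Z[1]=1)=1; Z[4]=2 scan→box=[4,6)
i=5: min(r-i=1, Z[1]=1)=1; Z[5]=1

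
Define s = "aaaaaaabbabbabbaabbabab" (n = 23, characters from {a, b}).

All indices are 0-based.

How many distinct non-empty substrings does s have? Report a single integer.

rank | idx | suffix
   0 |   0 | aaaaaaabbabbabbaabbabab
   1 |   1 | aaaaaabbabbabbaabbabab
   2 |   2 | aaaaabbabbabbaabbabab
   3 |   3 | aaaabbabbabbaabbabab
   4 |   4 | aaabbabbabbaabbabab
   5 |  15 | aabbabab
   6 |   5 | aabbabbabbaabbabab
   7 |  21 | ab
   8 |  19 | abab
   9 |  12 | abbaabbabab
  10 |  16 | abbabab
  11 |   9 | abbabbaabbabab
  12 |   6 | abbabbabbaabbabab
  13 |  22 | b
  14 |  14 | baabbabab
  15 |  20 | bab
  16 |  18 | babab
  17 |  11 | babbaabbabab
  18 |   8 | babbabbaabbabab
  19 |  13 | bbaabbabab
  20 |  17 | bbabab
  21 |  10 | bbabbaabbabab
  22 |   7 | bbabbabbaabbabab

SA = [0, 1, 2, 3, 4, 15, 5, 21, 19, 12, 16, 9, 6, 22, 14, 20, 18, 11, 8, 13, 17, 10, 7]
i: (SA[i-1],SA[i]) lcp shared
  1: (0,1) 6 'aaaaaa'
  2: (1,2) 5 'aaaaa'
  3: (2,3) 4 'aaaa'
  4: (3,4) 3 'aaa'
  5: (4,15) 2 'aa'
  6: (15,5) 6 'aabbab'
  7: (5,21) 1 'a'
  8: (21,19) 2 'ab'
  9: (19,12) 2 'ab'
  10: (12,16) 4 'abba'
  11: (16,9) 5 'abbab'
  12: (9,6) 7 'abbabba'
  13: (6,22) 0 ''
  14: (22,14) 1 'b'
  15: (14,20) 2 'ba'
  16: (20,18) 3 'bab'
  17: (18,11) 3 'bab'
  18: (11,8) 5 'babba'
  19: (8,13) 1 'b'
  20: (13,17) 3 'bba'
  21: (17,10) 4 'bbab'
  22: (10,7) 6 'bbabba'

n(n+1)/2 = 23·24/2 = 276
Σ LCP = 0 + 6 + 5 + 4 + 3 + 2 + 6 + 1 + 2 + 2 + 4 + 5 + 7 + 0 + 1 + 2 + 3 + 3 + 5 + 1 + 3 + 4 + 6 = 75
distinct = 276 − 75 = 201

201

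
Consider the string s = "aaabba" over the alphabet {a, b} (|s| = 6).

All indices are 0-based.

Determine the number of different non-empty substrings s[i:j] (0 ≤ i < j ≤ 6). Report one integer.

sorted suffixes:
  #0 SA[0]=5  'a'
  #1 SA[1]=0  'aaabba'
  #2 SA[2]=1  'aabba'
  #3 SA[3]=2  'abba'
  #4 SA[4]=4  'ba'
  #5 SA[5]=3  'bba'

SA = [5, 0, 1, 2, 4, 3]
rank  pair      lcp
   1  s[5:],s[0:]  1  'a'
   2  s[0:],s[1:]  2  'aa'
   3  s[1:],s[2:]  1  'a'
   4  s[2:],s[4:]  0  ''
   5  s[4:],s[3:]  1  'b'

n(n+1)/2 = 6·7/2 = 21
Σ LCP = 0 + 1 + 2 + 1 + 0 + 1 = 5
distinct = 21 − 5 = 16

16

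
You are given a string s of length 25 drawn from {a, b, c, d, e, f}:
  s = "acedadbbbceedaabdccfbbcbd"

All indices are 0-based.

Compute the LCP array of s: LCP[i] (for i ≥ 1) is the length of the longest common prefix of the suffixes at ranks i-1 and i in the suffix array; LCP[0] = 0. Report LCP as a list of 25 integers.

rank→(start, suffix):
  0 → (13, 'aabdccfbbcbd')
  1 → (14, 'abdccfbbcbd')
  2 → (0, 'acedadbbbceedaabdccfbbcbd')
  3 → (4, 'adbbbceedaabdccfbbcbd')
  4 → (6, 'bbbceedaabdccfbbcbd')
  5 → (20, 'bbcbd')
  6 → (7, 'bbceedaabdccfbbcbd')
  7 → (21, 'bcbd')
  8 → (8, 'bceedaabdccfbbcbd')
  9 → (23, 'bd')
  10 → (15, 'bdccfbbcbd')
  11 → (22, 'cbd')
  12 → (17, 'ccfbbcbd')
  13 → (1, 'cedadbbbceedaabdccfbbcbd')
  14 → (9, 'ceedaabdccfbbcbd')
  15 → (18, 'cfbbcbd')
  16 → (24, 'd')
  17 → (12, 'daabdccfbbcbd')
  18 → (3, 'dadbbbceedaabdccfbbcbd')
  19 → (5, 'dbbbceedaabdccfbbcbd')
  20 → (16, 'dccfbbcbd')
  21 → (11, 'edaabdccfbbcbd')
  22 → (2, 'edadbbbceedaabdccfbbcbd')
  23 → (10, 'eedaabdccfbbcbd')
  24 → (19, 'fbbcbd')

SA = [13, 14, 0, 4, 6, 20, 7, 21, 8, 23, 15, 22, 17, 1, 9, 18, 24, 12, 3, 5, 16, 11, 2, 10, 19]
[i] adj suffixes → lcp
  [1] 13/14 → 1 ('a')
  [2] 14/0 → 1 ('a')
  [3] 0/4 → 1 ('a')
  [4] 4/6 → 0 ('')
  [5] 6/20 → 2 ('bb')
  [6] 20/7 → 3 ('bbc')
  [7] 7/21 → 1 ('b')
  [8] 21/8 → 2 ('bc')
  [9] 8/23 → 1 ('b')
  [10] 23/15 → 2 ('bd')
  [11] 15/22 → 0 ('')
  [12] 22/17 → 1 ('c')
  [13] 17/1 → 1 ('c')
  [14] 1/9 → 2 ('ce')
  [15] 9/18 → 1 ('c')
  [16] 18/24 → 0 ('')
  [17] 24/12 → 1 ('d')
  [18] 12/3 → 2 ('da')
  [19] 3/5 → 1 ('d')
  [20] 5/16 → 1 ('d')
  [21] 16/11 → 0 ('')
  [22] 11/2 → 3 ('eda')
  [23] 2/10 → 1 ('e')
  [24] 10/19 → 0 ('')

[0, 1, 1, 1, 0, 2, 3, 1, 2, 1, 2, 0, 1, 1, 2, 1, 0, 1, 2, 1, 1, 0, 3, 1, 0]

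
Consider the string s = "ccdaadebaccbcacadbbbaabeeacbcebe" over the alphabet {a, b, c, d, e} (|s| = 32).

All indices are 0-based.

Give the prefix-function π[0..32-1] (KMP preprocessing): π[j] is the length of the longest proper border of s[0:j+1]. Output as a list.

[0, 1, 0, 0, 0, 0, 0, 0, 0, 1, 2, 0, 1, 0, 1, 0, 0, 0, 0, 0, 0, 0, 0, 0, 0, 0, 1, 0, 1, 0, 0, 0]

π[0] = 0
j=1 s[j]='c': π[1]=1 (border 'c')
j=2 s[j]='d': k: 1→0; π[2]=0 (border '')
j=3 s[j]='a': π[3]=0 (border '')
j=4 s[j]='a': π[4]=0 (border '')
j=5 s[j]='d': π[5]=0 (border '')
j=6 s[j]='e': π[6]=0 (border '')
j=7 s[j]='b': π[7]=0 (border '')
j=8 s[j]='a': π[8]=0 (border '')
j=9 s[j]='c': π[9]=1 (border 'c')
j=10 s[j]='c': π[10]=2 (border 'cc')
j=11 s[j]='b': k: 2→1→0; π[11]=0 (border '')
j=12 s[j]='c': π[12]=1 (border 'c')
j=13 s[j]='a': k: 1→0; π[13]=0 (border '')
j=14 s[j]='c': π[14]=1 (border 'c')
j=15 s[j]='a': k: 1→0; π[15]=0 (border '')
j=16 s[j]='d': π[16]=0 (border '')
j=17 s[j]='b': π[17]=0 (border '')
j=18 s[j]='b': π[18]=0 (border '')
j=19 s[j]='b': π[19]=0 (border '')
j=20 s[j]='a': π[20]=0 (border '')
j=21 s[j]='a': π[21]=0 (border '')
j=22 s[j]='b': π[22]=0 (border '')
j=23 s[j]='e': π[23]=0 (border '')
j=24 s[j]='e': π[24]=0 (border '')
j=25 s[j]='a': π[25]=0 (border '')
j=26 s[j]='c': π[26]=1 (border 'c')
j=27 s[j]='b': k: 1→0; π[27]=0 (border '')
j=28 s[j]='c': π[28]=1 (border 'c')
j=29 s[j]='e': k: 1→0; π[29]=0 (border '')
j=30 s[j]='b': π[30]=0 (border '')
j=31 s[j]='e': π[31]=0 (border '')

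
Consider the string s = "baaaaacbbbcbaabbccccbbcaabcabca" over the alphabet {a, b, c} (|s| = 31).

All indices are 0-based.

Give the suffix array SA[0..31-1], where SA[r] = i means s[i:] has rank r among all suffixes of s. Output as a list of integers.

sorted suffixes:
  #0 SA[0]=30  'a'
  #1 SA[1]=1  'aaaaacbbbcbaabbccccbbcaabcabca'
  #2 SA[2]=2  'aaaacbbbcbaabbccccbbcaabcabca'
  #3 SA[3]=3  'aaacbbbcbaabbccccbbcaabcabca'
  #4 SA[4]=12  'aabbccccbbcaabcabca'
  #5 SA[5]=23  'aabcabca'
  #6 SA[6]=4  'aacbbbcbaabbccccbbcaabcabca'
  #7 SA[7]=13  'abbccccbbcaabcabca'
  #8 SA[8]=27  'abca'
  #9 SA[9]=24  'abcabca'
  #10 SA[10]=5  'acbbbcbaabbccccbbcaabcabca'
  #11 SA[11]=0  'baaaaacbbbcbaabbccccbbcaabcabca'
  #12 SA[12]=11  'baabbccccbbcaabcabca'
  #13 SA[13]=7  'bbbcbaabbccccbbcaabcabca'
  #14 SA[14]=20  'bbcaabcabca'
  #15 SA[15]=8  'bbcbaabbccccbbcaabcabca'
  #16 SA[16]=14  'bbccccbbcaabcabca'
  #17 SA[17]=28  'bca'
  #18 SA[18]=21  'bcaabcabca'
  #19 SA[19]=25  'bcabca'
  #20 SA[20]=9  'bcbaabbccccbbcaabcabca'
  #21 SA[21]=15  'bccccbbcaabcabca'
  #22 SA[22]=29  'ca'
  #23 SA[23]=22  'caabcabca'
  #24 SA[24]=26  'cabca'
  #25 SA[25]=10  'cbaabbccccbbcaabcabca'
  #26 SA[26]=6  'cbbbcbaabbccccbbcaabcabca'
  #27 SA[27]=19  'cbbcaabcabca'
  #28 SA[28]=18  'ccbbcaabcabca'
  #29 SA[29]=17  'cccbbcaabcabca'
  #30 SA[30]=16  'ccccbbcaabcabca'

[30, 1, 2, 3, 12, 23, 4, 13, 27, 24, 5, 0, 11, 7, 20, 8, 14, 28, 21, 25, 9, 15, 29, 22, 26, 10, 6, 19, 18, 17, 16]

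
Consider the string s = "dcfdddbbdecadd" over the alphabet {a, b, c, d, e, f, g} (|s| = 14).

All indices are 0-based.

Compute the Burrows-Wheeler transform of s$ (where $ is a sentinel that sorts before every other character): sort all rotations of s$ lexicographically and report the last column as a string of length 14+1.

rank  rotation         last
    0  $dcfdddbbdecadd  d
    1  add$dcfdddbbdec  c
    2  bbdecadd$dcfddd  d
    3  bdecadd$dcfdddb  b
    4  cadd$dcfdddbbde  e
    5  cfdddbbdecadd$d  d
    6  d$dcfdddbbdecad  d
    7  dbbdecadd$dcfdd  d
    8  dcfdddbbdecadd$  $
    9  dd$dcfdddbbdeca  a
   10  ddbbdecadd$dcfd  d
   11  dddbbdecadd$dcf  f
   12  decadd$dcfdddbb  b
   13  ecadd$dcfdddbbd  d
   14  fdddbbdecadd$dc  c

dcdbeddd$adfbdc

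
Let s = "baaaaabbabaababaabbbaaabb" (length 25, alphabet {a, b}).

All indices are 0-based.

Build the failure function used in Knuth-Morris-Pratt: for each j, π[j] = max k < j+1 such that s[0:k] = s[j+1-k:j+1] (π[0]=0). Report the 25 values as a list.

π[0] = 0
j=1 s[j]='a': π[1]=0 (border '')
j=2 s[j]='a': π[2]=0 (border '')
j=3 s[j]='a': π[3]=0 (border '')
j=4 s[j]='a': π[4]=0 (border '')
j=5 s[j]='a': π[5]=0 (border '')
j=6 s[j]='b': π[6]=1 (border 'b')
j=7 s[j]='b': k: 1→0; π[7]=1 (border 'b')
j=8 s[j]='a': π[8]=2 (border 'ba')
j=9 s[j]='b': k: 2→0; π[9]=1 (border 'b')
j=10 s[j]='a': π[10]=2 (border 'ba')
j=11 s[j]='a': π[11]=3 (border 'baa')
j=12 s[j]='b': k: 3→0; π[12]=1 (border 'b')
j=13 s[j]='a': π[13]=2 (border 'ba')
j=14 s[j]='b': k: 2→0; π[14]=1 (border 'b')
j=15 s[j]='a': π[15]=2 (border 'ba')
j=16 s[j]='a': π[16]=3 (border 'baa')
j=17 s[j]='b': k: 3→0; π[17]=1 (border 'b')
j=18 s[j]='b': k: 1→0; π[18]=1 (border 'b')
j=19 s[j]='b': k: 1→0; π[19]=1 (border 'b')
j=20 s[j]='a': π[20]=2 (border 'ba')
j=21 s[j]='a': π[21]=3 (border 'baa')
j=22 s[j]='a': π[22]=4 (border 'baaa')
j=23 s[j]='b': k: 4→0; π[23]=1 (border 'b')
j=24 s[j]='b': k: 1→0; π[24]=1 (border 'b')

[0, 0, 0, 0, 0, 0, 1, 1, 2, 1, 2, 3, 1, 2, 1, 2, 3, 1, 1, 1, 2, 3, 4, 1, 1]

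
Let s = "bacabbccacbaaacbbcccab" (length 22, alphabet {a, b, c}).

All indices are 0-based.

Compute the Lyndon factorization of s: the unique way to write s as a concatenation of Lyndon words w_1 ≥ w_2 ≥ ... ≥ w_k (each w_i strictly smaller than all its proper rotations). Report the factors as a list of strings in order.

emit factor 1: 'b' (i=0, period=1)
emit factor 2: 'ac' (i=1, period=2)
emit factor 3: 'abbccacb' (i=3, period=8)
emit factor 4: 'aaacbbcccab' (i=11, period=11)

["b", "ac", "abbccacb", "aaacbbcccab"]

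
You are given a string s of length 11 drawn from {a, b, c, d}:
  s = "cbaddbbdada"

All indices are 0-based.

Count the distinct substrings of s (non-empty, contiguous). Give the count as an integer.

sorted suffixes:
  #0 SA[0]=10  'a'
  #1 SA[1]=8  'ada'
  #2 SA[2]=2  'addbbdada'
  #3 SA[3]=1  'baddbbdada'
  #4 SA[4]=5  'bbdada'
  #5 SA[5]=6  'bdada'
  #6 SA[6]=0  'cbaddbbdada'
  #7 SA[7]=9  'da'
  #8 SA[8]=7  'dada'
  #9 SA[9]=4  'dbbdada'
  #10 SA[10]=3  'ddbbdada'

SA = [10, 8, 2, 1, 5, 6, 0, 9, 7, 4, 3]
rank  pair      lcp
   1  s[10:],s[8:]  1  'a'
   2  s[8:],s[2:]  2  'ad'
   3  s[2:],s[1:]  0  ''
   4  s[1:],s[5:]  1  'b'
   5  s[5:],s[6:]  1  'b'
   6  s[6:],s[0:]  0  ''
   7  s[0:],s[9:]  0  ''
   8  s[9:],s[7:]  2  'da'
   9  s[7:],s[4:]  1  'd'
  10  s[4:],s[3:]  1  'd'

n(n+1)/2 = 11·12/2 = 66
Σ LCP = 0 + 1 + 2 + 0 + 1 + 1 + 0 + 0 + 2 + 1 + 1 = 9
distinct = 66 − 9 = 57

57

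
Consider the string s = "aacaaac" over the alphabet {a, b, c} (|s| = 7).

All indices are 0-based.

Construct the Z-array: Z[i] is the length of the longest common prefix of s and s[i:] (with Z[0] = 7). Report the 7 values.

Z[0]=7
i=1: fresh scan; Z[1]=1 extend→box=[1,2)
i=2: fresh scan; Z[2]=0
i=3: fresh scan; Z[3]=2 extend→box=[3,5)
i=4: min(r-i=1, Z[1]=1)=1; Z[4]=3 extend→box=[4,7)
i=5: min(r-i=2, Z[1]=1)=1; Z[5]=1
i=6: min(r-i=1, Z[2]=0)=0; Z[6]=0

[7, 1, 0, 2, 3, 1, 0]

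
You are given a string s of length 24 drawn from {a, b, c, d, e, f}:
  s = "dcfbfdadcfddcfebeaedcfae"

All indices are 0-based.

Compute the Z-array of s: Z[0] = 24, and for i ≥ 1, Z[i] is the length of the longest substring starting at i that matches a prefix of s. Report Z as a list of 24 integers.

Z[0]=24
i=1: outside box; Z[1]=0
i=2: outside box; Z[2]=0
i=3: outside box; Z[3]=0
i=4: outside box; Z[4]=0
i=5: outside box; Z[5]=1 grow→box=[5,6)
i=6: outside box; Z[6]=0
i=7: outside box; Z[7]=3 grow→box=[7,10)
i=8: min(r-i=2, Z[1]=0)=0; Z[8]=0
i=9: min(r-i=1, Z[2]=0)=0; Z[9]=0
i=10: outside box; Z[10]=1 grow→box=[10,11)
i=11: outside box; Z[11]=3 grow→box=[11,14)
i=12: min(r-i=2, Z[1]=0)=0; Z[12]=0
i=13: min(r-i=1, Z[2]=0)=0; Z[13]=0
i=14: outside box; Z[14]=0
i=15: outside box; Z[15]=0
i=16: outside box; Z[16]=0
i=17: outside box; Z[17]=0
i=18: outside box; Z[18]=0
i=19: outside box; Z[19]=3 grow→box=[19,22)
i=20: min(r-i=2, Z[1]=0)=0; Z[20]=0
i=21: min(r-i=1, Z[2]=0)=0; Z[21]=0
i=22: outside box; Z[22]=0
i=23: outside box; Z[23]=0

[24, 0, 0, 0, 0, 1, 0, 3, 0, 0, 1, 3, 0, 0, 0, 0, 0, 0, 0, 3, 0, 0, 0, 0]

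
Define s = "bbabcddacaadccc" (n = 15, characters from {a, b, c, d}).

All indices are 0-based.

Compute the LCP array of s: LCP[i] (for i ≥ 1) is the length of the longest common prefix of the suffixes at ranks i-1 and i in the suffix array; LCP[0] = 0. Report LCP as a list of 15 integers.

rank | idx | suffix
   0 |   9 | aadccc
   1 |   2 | abcddacaadccc
   2 |   7 | acaadccc
   3 |  10 | adccc
   4 |   1 | babcddacaadccc
   5 |   0 | bbabcddacaadccc
   6 |   3 | bcddacaadccc
   7 |  14 | c
   8 |   8 | caadccc
   9 |  13 | cc
  10 |  12 | ccc
  11 |   4 | cddacaadccc
  12 |   6 | dacaadccc
  13 |  11 | dccc
  14 |   5 | ddacaadccc

SA = [9, 2, 7, 10, 1, 0, 3, 14, 8, 13, 12, 4, 6, 11, 5]
rank  pair      lcp
   1  s[9:],s[2:]  1  'a'
   2  s[2:],s[7:]  1  'a'
   3  s[7:],s[10:]  1  'a'
   4  s[10:],s[1:]  0  ''
   5  s[1:],s[0:]  1  'b'
   6  s[0:],s[3:]  1  'b'
   7  s[3:],s[14:]  0  ''
   8  s[14:],s[8:]  1  'c'
   9  s[8:],s[13:]  1  'c'
  10  s[13:],s[12:]  2  'cc'
  11  s[12:],s[4:]  1  'c'
  12  s[4:],s[6:]  0  ''
  13  s[6:],s[11:]  1  'd'
  14  s[11:],s[5:]  1  'd'

[0, 1, 1, 1, 0, 1, 1, 0, 1, 1, 2, 1, 0, 1, 1]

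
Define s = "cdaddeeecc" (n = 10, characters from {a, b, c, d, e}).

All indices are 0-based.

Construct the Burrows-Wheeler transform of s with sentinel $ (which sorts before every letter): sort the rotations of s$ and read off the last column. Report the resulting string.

cdce$cadeed

rank  rotation     last
    0  $cdaddeeecc  c
    1  addeeecc$cd  d
    2  c$cdaddeeec  c
    3  cc$cdaddeee  e
    4  cdaddeeecc$  $
    5  daddeeecc$c  c
    6  ddeeecc$cda  a
    7  deeecc$cdad  d
    8  ecc$cdaddee  e
    9  eecc$cdadde  e
   10  eeecc$cdadd  d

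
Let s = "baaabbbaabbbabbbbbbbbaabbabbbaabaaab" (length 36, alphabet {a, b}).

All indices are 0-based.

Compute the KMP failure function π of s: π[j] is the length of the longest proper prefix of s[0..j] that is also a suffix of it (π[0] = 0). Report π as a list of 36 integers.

[0, 0, 0, 0, 1, 1, 1, 2, 3, 1, 1, 1, 2, 1, 1, 1, 1, 1, 1, 1, 1, 2, 3, 1, 1, 2, 1, 1, 1, 2, 3, 1, 2, 3, 4, 5]

π[0] = 0
j=1 s[j]='a': π[1]=0 (border '')
j=2 s[j]='a': π[2]=0 (border '')
j=3 s[j]='a': π[3]=0 (border '')
j=4 s[j]='b': π[4]=1 (border 'b')
j=5 s[j]='b': k: 1→0; π[5]=1 (border 'b')
j=6 s[j]='b': k: 1→0; π[6]=1 (border 'b')
j=7 s[j]='a': π[7]=2 (border 'ba')
j=8 s[j]='a': π[8]=3 (border 'baa')
j=9 s[j]='b': k: 3→0; π[9]=1 (border 'b')
j=10 s[j]='b': k: 1→0; π[10]=1 (border 'b')
j=11 s[j]='b': k: 1→0; π[11]=1 (border 'b')
j=12 s[j]='a': π[12]=2 (border 'ba')
j=13 s[j]='b': k: 2→0; π[13]=1 (border 'b')
j=14 s[j]='b': k: 1→0; π[14]=1 (border 'b')
j=15 s[j]='b': k: 1→0; π[15]=1 (border 'b')
j=16 s[j]='b': k: 1→0; π[16]=1 (border 'b')
j=17 s[j]='b': k: 1→0; π[17]=1 (border 'b')
j=18 s[j]='b': k: 1→0; π[18]=1 (border 'b')
j=19 s[j]='b': k: 1→0; π[19]=1 (border 'b')
j=20 s[j]='b': k: 1→0; π[20]=1 (border 'b')
j=21 s[j]='a': π[21]=2 (border 'ba')
j=22 s[j]='a': π[22]=3 (border 'baa')
j=23 s[j]='b': k: 3→0; π[23]=1 (border 'b')
j=24 s[j]='b': k: 1→0; π[24]=1 (border 'b')
j=25 s[j]='a': π[25]=2 (border 'ba')
j=26 s[j]='b': k: 2→0; π[26]=1 (border 'b')
j=27 s[j]='b': k: 1→0; π[27]=1 (border 'b')
j=28 s[j]='b': k: 1→0; π[28]=1 (border 'b')
j=29 s[j]='a': π[29]=2 (border 'ba')
j=30 s[j]='a': π[30]=3 (border 'baa')
j=31 s[j]='b': k: 3→0; π[31]=1 (border 'b')
j=32 s[j]='a': π[32]=2 (border 'ba')
j=33 s[j]='a': π[33]=3 (border 'baa')
j=34 s[j]='a': π[34]=4 (border 'baaa')
j=35 s[j]='b': π[35]=5 (border 'baaab')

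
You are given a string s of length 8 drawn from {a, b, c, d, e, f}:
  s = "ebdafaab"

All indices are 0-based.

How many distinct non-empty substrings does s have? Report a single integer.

33

rank | idx | suffix
   0 |   5 | aab
   1 |   6 | ab
   2 |   3 | afaab
   3 |   7 | b
   4 |   1 | bdafaab
   5 |   2 | dafaab
   6 |   0 | ebdafaab
   7 |   4 | faab

SA = [5, 6, 3, 7, 1, 2, 0, 4]
[i] adj suffixes → lcp
  [1] 5/6 → 1 ('a')
  [2] 6/3 → 1 ('a')
  [3] 3/7 → 0 ('')
  [4] 7/1 → 1 ('b')
  [5] 1/2 → 0 ('')
  [6] 2/0 → 0 ('')
  [7] 0/4 → 0 ('')

n(n+1)/2 = 8·9/2 = 36
Σ LCP = 0 + 1 + 1 + 0 + 1 + 0 + 0 + 0 = 3
distinct = 36 − 3 = 33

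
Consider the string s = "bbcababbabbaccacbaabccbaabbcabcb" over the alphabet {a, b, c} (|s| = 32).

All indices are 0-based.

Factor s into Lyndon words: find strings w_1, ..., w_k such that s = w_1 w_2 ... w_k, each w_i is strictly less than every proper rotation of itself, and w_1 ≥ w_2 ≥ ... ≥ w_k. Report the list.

emit factor 1: 'bbc' (i=0, period=3)
emit factor 2: 'ababbabbaccacb' (i=3, period=14)
emit factor 3: 'aabccb' (i=17, period=6)
emit factor 4: 'aabbcabcb' (i=23, period=9)

["bbc", "ababbabbaccacb", "aabccb", "aabbcabcb"]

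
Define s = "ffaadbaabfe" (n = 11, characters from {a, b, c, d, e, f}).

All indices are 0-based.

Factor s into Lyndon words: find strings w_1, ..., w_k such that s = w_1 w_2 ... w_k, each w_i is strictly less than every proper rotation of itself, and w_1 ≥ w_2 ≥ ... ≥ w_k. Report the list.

["f", "f", "aadb", "aabfe"]

emit factor 1: 'f' (i=0, period=1)
emit factor 2: 'f' (i=1, period=1)
emit factor 3: 'aadb' (i=2, period=4)
emit factor 4: 'aabfe' (i=6, period=5)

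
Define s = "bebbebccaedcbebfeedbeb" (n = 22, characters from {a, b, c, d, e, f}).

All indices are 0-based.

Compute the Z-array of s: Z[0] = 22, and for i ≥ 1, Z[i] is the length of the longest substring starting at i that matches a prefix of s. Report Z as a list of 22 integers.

Z[0]=22
i=1: i≥r, start 0; Z[1]=0
i=2: i≥r, start 0; Z[2]=1 scan→box=[2,3)
i=3: i≥r, start 0; Z[3]=3 scan→box=[3,6)
i=4: min(r-i=2, Z[1]=0)=0; Z[4]=0
i=5: min(r-i=1, Z[2]=1)=1; Z[5]=1
i=6: i≥r, start 0; Z[6]=0
i=7: i≥r, start 0; Z[7]=0
i=8: i≥r, start 0; Z[8]=0
i=9: i≥r, start 0; Z[9]=0
i=10: i≥r, start 0; Z[10]=0
i=11: i≥r, start 0; Z[11]=0
i=12: i≥r, start 0; Z[12]=3 scan→box=[12,15)
i=13: min(r-i=2, Z[1]=0)=0; Z[13]=0
i=14: min(r-i=1, Z[2]=1)=1; Z[14]=1
i=15: i≥r, start 0; Z[15]=0
i=16: i≥r, start 0; Z[16]=0
i=17: i≥r, start 0; Z[17]=0
i=18: i≥r, start 0; Z[18]=0
i=19: i≥r, start 0; Z[19]=3 scan→box=[19,22)
i=20: min(r-i=2, Z[1]=0)=0; Z[20]=0
i=21: min(r-i=1, Z[2]=1)=1; Z[21]=1

[22, 0, 1, 3, 0, 1, 0, 0, 0, 0, 0, 0, 3, 0, 1, 0, 0, 0, 0, 3, 0, 1]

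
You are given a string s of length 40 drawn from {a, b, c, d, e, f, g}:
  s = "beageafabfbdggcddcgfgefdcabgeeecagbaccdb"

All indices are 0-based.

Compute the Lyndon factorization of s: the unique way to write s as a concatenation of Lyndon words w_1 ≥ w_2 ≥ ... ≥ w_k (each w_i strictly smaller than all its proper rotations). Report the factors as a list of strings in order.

emit factor 1: 'be' (i=0, period=2)
emit factor 2: 'age' (i=2, period=3)
emit factor 3: 'af' (i=5, period=2)
emit factor 4: 'abfbdggcddcgfgefdcabgeeecagbaccdb' (i=7, period=33)

["be", "age", "af", "abfbdggcddcgfgefdcabgeeecagbaccdb"]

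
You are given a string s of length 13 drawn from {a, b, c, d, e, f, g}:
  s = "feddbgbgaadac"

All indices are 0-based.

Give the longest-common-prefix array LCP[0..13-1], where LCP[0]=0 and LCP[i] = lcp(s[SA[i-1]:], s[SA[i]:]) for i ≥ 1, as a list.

[0, 1, 1, 0, 2, 0, 0, 1, 1, 0, 0, 0, 1]

sorted suffixes:
  #0 SA[0]=8  'aadac'
  #1 SA[1]=11  'ac'
  #2 SA[2]=9  'adac'
  #3 SA[3]=6  'bgaadac'
  #4 SA[4]=4  'bgbgaadac'
  #5 SA[5]=12  'c'
  #6 SA[6]=10  'dac'
  #7 SA[7]=3  'dbgbgaadac'
  #8 SA[8]=2  'ddbgbgaadac'
  #9 SA[9]=1  'eddbgbgaadac'
  #10 SA[10]=0  'feddbgbgaadac'
  #11 SA[11]=7  'gaadac'
  #12 SA[12]=5  'gbgaadac'

SA = [8, 11, 9, 6, 4, 12, 10, 3, 2, 1, 0, 7, 5]
i: (SA[i-1],SA[i]) lcp shared
  1: (8,11) 1 'a'
  2: (11,9) 1 'a'
  3: (9,6) 0 ''
  4: (6,4) 2 'bg'
  5: (4,12) 0 ''
  6: (12,10) 0 ''
  7: (10,3) 1 'd'
  8: (3,2) 1 'd'
  9: (2,1) 0 ''
  10: (1,0) 0 ''
  11: (0,7) 0 ''
  12: (7,5) 1 'g'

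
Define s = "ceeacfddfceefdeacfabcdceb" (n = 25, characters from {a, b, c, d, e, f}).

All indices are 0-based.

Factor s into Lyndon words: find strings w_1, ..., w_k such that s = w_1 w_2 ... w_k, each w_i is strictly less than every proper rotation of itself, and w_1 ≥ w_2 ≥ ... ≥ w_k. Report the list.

["cee", "acfddfceefde", "acf", "abcdceb"]

emit factor 1: 'cee' (i=0, period=3)
emit factor 2: 'acfddfceefde' (i=3, period=12)
emit factor 3: 'acf' (i=15, period=3)
emit factor 4: 'abcdceb' (i=18, period=7)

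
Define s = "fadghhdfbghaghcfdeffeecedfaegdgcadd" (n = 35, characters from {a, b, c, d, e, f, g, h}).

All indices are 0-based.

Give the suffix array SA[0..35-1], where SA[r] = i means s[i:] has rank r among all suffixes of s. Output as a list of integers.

[32, 1, 26, 11, 8, 31, 22, 14, 34, 33, 16, 24, 6, 29, 2, 21, 23, 20, 17, 27, 0, 25, 7, 15, 19, 18, 30, 28, 9, 12, 3, 10, 13, 5, 4]

rank | idx | suffix
   0 |  32 | add
   1 |   1 | adghhdfbghaghcfdeffeecedfaegdgcadd
   2 |  26 | aegdgcadd
   3 |  11 | aghcfdeffeecedfaegdgcadd
   4 |   8 | bghaghcfdeffeecedfaegdgcadd
   5 |  31 | cadd
   6 |  22 | cedfaegdgcadd
   7 |  14 | cfdeffeecedfaegdgcadd
   8 |  34 | d
   9 |  33 | dd
  10 |  16 | deffeecedfaegdgcadd
  11 |  24 | dfaegdgcadd
  12 |   6 | dfbghaghcfdeffeecedfaegdgcadd
  13 |  29 | dgcadd
  14 |   2 | dghhdfbghaghcfdeffeecedfaegdgcadd
  15 |  21 | ecedfaegdgcadd
  16 |  23 | edfaegdgcadd
  17 |  20 | eecedfaegdgcadd
  18 |  17 | effeecedfaegdgcadd
  19 |  27 | egdgcadd
  20 |   0 | fadghhdfbghaghcfdeffeecedfaegdgcadd
  21 |  25 | faegdgcadd
  22 |   7 | fbghaghcfdeffeecedfaegdgcadd
  23 |  15 | fdeffeecedfaegdgcadd
  24 |  19 | feecedfaegdgcadd
  25 |  18 | ffeecedfaegdgcadd
  26 |  30 | gcadd
  27 |  28 | gdgcadd
  28 |   9 | ghaghcfdeffeecedfaegdgcadd
  29 |  12 | ghcfdeffeecedfaegdgcadd
  30 |   3 | ghhdfbghaghcfdeffeecedfaegdgcadd
  31 |  10 | haghcfdeffeecedfaegdgcadd
  32 |  13 | hcfdeffeecedfaegdgcadd
  33 |   5 | hdfbghaghcfdeffeecedfaegdgcadd
  34 |   4 | hhdfbghaghcfdeffeecedfaegdgcadd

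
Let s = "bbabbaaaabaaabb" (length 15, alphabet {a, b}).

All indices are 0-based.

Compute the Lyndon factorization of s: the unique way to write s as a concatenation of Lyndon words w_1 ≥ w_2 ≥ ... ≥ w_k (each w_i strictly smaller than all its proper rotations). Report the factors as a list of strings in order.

["b", "b", "abb", "aaaabaaabb"]

emit factor 1: 'b' (i=0, period=1)
emit factor 2: 'b' (i=1, period=1)
emit factor 3: 'abb' (i=2, period=3)
emit factor 4: 'aaaabaaabb' (i=5, period=10)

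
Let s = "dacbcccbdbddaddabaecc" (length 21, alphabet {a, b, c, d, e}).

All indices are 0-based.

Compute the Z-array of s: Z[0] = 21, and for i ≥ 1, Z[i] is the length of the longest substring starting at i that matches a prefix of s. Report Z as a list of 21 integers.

[21, 0, 0, 0, 0, 0, 0, 0, 1, 0, 1, 2, 0, 1, 2, 0, 0, 0, 0, 0, 0]

Z[0]=21
i=1: i≥r, start 0; Z[1]=0
i=2: i≥r, start 0; Z[2]=0
i=3: i≥r, start 0; Z[3]=0
i=4: i≥r, start 0; Z[4]=0
i=5: i≥r, start 0; Z[5]=0
i=6: i≥r, start 0; Z[6]=0
i=7: i≥r, start 0; Z[7]=0
i=8: i≥r, start 0; Z[8]=1 scan→box=[8,9)
i=9: i≥r, start 0; Z[9]=0
i=10: i≥r, start 0; Z[10]=1 scan→box=[10,11)
i=11: i≥r, start 0; Z[11]=2 scan→box=[11,13)
i=12: min(r-i=1, Z[1]=0)=0; Z[12]=0
i=13: i≥r, start 0; Z[13]=1 scan→box=[13,14)
i=14: i≥r, start 0; Z[14]=2 scan→box=[14,16)
i=15: min(r-i=1, Z[1]=0)=0; Z[15]=0
i=16: i≥r, start 0; Z[16]=0
i=17: i≥r, start 0; Z[17]=0
i=18: i≥r, start 0; Z[18]=0
i=19: i≥r, start 0; Z[19]=0
i=20: i≥r, start 0; Z[20]=0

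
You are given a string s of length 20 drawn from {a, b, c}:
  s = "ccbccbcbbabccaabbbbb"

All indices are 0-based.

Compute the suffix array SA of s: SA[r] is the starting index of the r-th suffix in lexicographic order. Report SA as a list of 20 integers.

rank | idx | suffix
   0 |  13 | aabbbbb
   1 |  14 | abbbbb
   2 |   9 | abccaabbbbb
   3 |  19 | b
   4 |   8 | babccaabbbbb
   5 |  18 | bb
   6 |   7 | bbabccaabbbbb
   7 |  17 | bbb
   8 |  16 | bbbb
   9 |  15 | bbbbb
  10 |   5 | bcbbabccaabbbbb
  11 |  10 | bccaabbbbb
  12 |   2 | bccbcbbabccaabbbbb
  13 |  12 | caabbbbb
  14 |   6 | cbbabccaabbbbb
  15 |   4 | cbcbbabccaabbbbb
  16 |   1 | cbccbcbbabccaabbbbb
  17 |  11 | ccaabbbbb
  18 |   3 | ccbcbbabccaabbbbb
  19 |   0 | ccbccbcbbabccaabbbbb

[13, 14, 9, 19, 8, 18, 7, 17, 16, 15, 5, 10, 2, 12, 6, 4, 1, 11, 3, 0]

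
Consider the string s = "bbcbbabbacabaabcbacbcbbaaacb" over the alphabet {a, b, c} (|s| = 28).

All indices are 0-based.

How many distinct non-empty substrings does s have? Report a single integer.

351

rank→(start, suffix):
  0 → (23, 'aaacb')
  1 → (12, 'aabcbacbcbbaaacb')
  2 → (24, 'aacb')
  3 → (10, 'abaabcbacbcbbaaacb')
  4 → (5, 'abbacabaabcbacbcbbaaacb')
  5 → (13, 'abcbacbcbbaaacb')
  6 → (8, 'acabaabcbacbcbbaaacb')
  7 → (25, 'acb')
  8 → (17, 'acbcbbaaacb')
  9 → (27, 'b')
  10 → (22, 'baaacb')
  11 → (11, 'baabcbacbcbbaaacb')
  12 → (4, 'babbacabaabcbacbcbbaaacb')
  13 → (7, 'bacabaabcbacbcbbaaacb')
  14 → (16, 'bacbcbbaaacb')
  15 → (21, 'bbaaacb')
  16 → (3, 'bbabbacabaabcbacbcbbaaacb')
  17 → (6, 'bbacabaabcbacbcbbaaacb')
  18 → (0, 'bbcbbabbacabaabcbacbcbbaaacb')
  19 → (14, 'bcbacbcbbaaacb')
  20 → (19, 'bcbbaaacb')
  21 → (1, 'bcbbabbacabaabcbacbcbbaaacb')
  22 → (9, 'cabaabcbacbcbbaaacb')
  23 → (26, 'cb')
  24 → (15, 'cbacbcbbaaacb')
  25 → (20, 'cbbaaacb')
  26 → (2, 'cbbabbacabaabcbacbcbbaaacb')
  27 → (18, 'cbcbbaaacb')

SA = [23, 12, 24, 10, 5, 13, 8, 25, 17, 27, 22, 11, 4, 7, 16, 21, 3, 6, 0, 14, 19, 1, 9, 26, 15, 20, 2, 18]
[i] adj suffixes → lcp
  [1] 23/12 → 2 ('aa')
  [2] 12/24 → 2 ('aa')
  [3] 24/10 → 1 ('a')
  [4] 10/5 → 2 ('ab')
  [5] 5/13 → 2 ('ab')
  [6] 13/8 → 1 ('a')
  [7] 8/25 → 2 ('ac')
  [8] 25/17 → 3 ('acb')
  [9] 17/27 → 0 ('')
  [10] 27/22 → 1 ('b')
  [11] 22/11 → 3 ('baa')
  [12] 11/4 → 2 ('ba')
  [13] 4/7 → 2 ('ba')
  [14] 7/16 → 3 ('bac')
  [15] 16/21 → 1 ('b')
  [16] 21/3 → 3 ('bba')
  [17] 3/6 → 3 ('bba')
  [18] 6/0 → 2 ('bb')
  [19] 0/14 → 1 ('b')
  [20] 14/19 → 3 ('bcb')
  [21] 19/1 → 5 ('bcbba')
  [22] 1/9 → 0 ('')
  [23] 9/26 → 1 ('c')
  [24] 26/15 → 2 ('cb')
  [25] 15/20 → 2 ('cb')
  [26] 20/2 → 4 ('cbba')
  [27] 2/18 → 2 ('cb')

n(n+1)/2 = 28·29/2 = 406
Σ LCP = 0 + 2 + 2 + 1 + 2 + 2 + 1 + 2 + 3 + 0 + 1 + 3 + 2 + 2 + 3 + 1 + 3 + 3 + 2 + 1 + 3 + 5 + 0 + 1 + 2 + 2 + 4 + 2 = 55
distinct = 406 − 55 = 351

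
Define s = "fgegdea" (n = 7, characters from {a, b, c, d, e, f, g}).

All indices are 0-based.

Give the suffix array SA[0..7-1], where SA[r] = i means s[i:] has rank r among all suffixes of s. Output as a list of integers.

[6, 4, 5, 2, 0, 3, 1]

rank | idx | suffix
   0 |   6 | a
   1 |   4 | dea
   2 |   5 | ea
   3 |   2 | egdea
   4 |   0 | fgegdea
   5 |   3 | gdea
   6 |   1 | gegdea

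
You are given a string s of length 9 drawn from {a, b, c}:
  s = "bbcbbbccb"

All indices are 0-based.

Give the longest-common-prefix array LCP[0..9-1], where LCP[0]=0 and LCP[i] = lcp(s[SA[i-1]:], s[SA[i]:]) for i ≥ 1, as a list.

[0, 1, 2, 3, 1, 2, 0, 2, 1]

rank | idx | suffix
   0 |   8 | b
   1 |   3 | bbbccb
   2 |   0 | bbcbbbccb
   3 |   4 | bbccb
   4 |   1 | bcbbbccb
   5 |   5 | bccb
   6 |   7 | cb
   7 |   2 | cbbbccb
   8 |   6 | ccb

SA = [8, 3, 0, 4, 1, 5, 7, 2, 6]
rank  pair      lcp
   1  s[8:],s[3:]  1  'b'
   2  s[3:],s[0:]  2  'bb'
   3  s[0:],s[4:]  3  'bbc'
   4  s[4:],s[1:]  1  'b'
   5  s[1:],s[5:]  2  'bc'
   6  s[5:],s[7:]  0  ''
   7  s[7:],s[2:]  2  'cb'
   8  s[2:],s[6:]  1  'c'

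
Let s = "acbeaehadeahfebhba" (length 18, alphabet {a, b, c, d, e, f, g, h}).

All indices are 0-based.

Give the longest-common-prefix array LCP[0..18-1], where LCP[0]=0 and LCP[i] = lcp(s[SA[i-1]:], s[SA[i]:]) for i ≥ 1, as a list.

[0, 1, 1, 1, 1, 0, 1, 1, 0, 0, 0, 2, 1, 1, 0, 0, 1, 1]

sorted suffixes:
  #0 SA[0]=17  'a'
  #1 SA[1]=0  'acbeaehadeahfebhba'
  #2 SA[2]=7  'adeahfebhba'
  #3 SA[3]=4  'aehadeahfebhba'
  #4 SA[4]=10  'ahfebhba'
  #5 SA[5]=16  'ba'
  #6 SA[6]=2  'beaehadeahfebhba'
  #7 SA[7]=14  'bhba'
  #8 SA[8]=1  'cbeaehadeahfebhba'
  #9 SA[9]=8  'deahfebhba'
  #10 SA[10]=3  'eaehadeahfebhba'
  #11 SA[11]=9  'eahfebhba'
  #12 SA[12]=13  'ebhba'
  #13 SA[13]=5  'ehadeahfebhba'
  #14 SA[14]=12  'febhba'
  #15 SA[15]=6  'hadeahfebhba'
  #16 SA[16]=15  'hba'
  #17 SA[17]=11  'hfebhba'

SA = [17, 0, 7, 4, 10, 16, 2, 14, 1, 8, 3, 9, 13, 5, 12, 6, 15, 11]
rank  pair      lcp
   1  s[17:],s[0:]  1  'a'
   2  s[0:],s[7:]  1  'a'
   3  s[7:],s[4:]  1  'a'
   4  s[4:],s[10:]  1  'a'
   5  s[10:],s[16:]  0  ''
   6  s[16:],s[2:]  1  'b'
   7  s[2:],s[14:]  1  'b'
   8  s[14:],s[1:]  0  ''
   9  s[1:],s[8:]  0  ''
  10  s[8:],s[3:]  0  ''
  11  s[3:],s[9:]  2  'ea'
  12  s[9:],s[13:]  1  'e'
  13  s[13:],s[5:]  1  'e'
  14  s[5:],s[12:]  0  ''
  15  s[12:],s[6:]  0  ''
  16  s[6:],s[15:]  1  'h'
  17  s[15:],s[11:]  1  'h'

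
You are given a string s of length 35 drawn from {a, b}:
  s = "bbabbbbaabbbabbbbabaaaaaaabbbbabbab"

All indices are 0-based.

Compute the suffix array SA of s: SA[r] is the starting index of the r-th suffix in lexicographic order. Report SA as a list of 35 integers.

rank→(start, suffix):
  0 → (19, 'aaaaaaabbbbabbab')
  1 → (20, 'aaaaaabbbbabbab')
  2 → (21, 'aaaaabbbbabbab')
  3 → (22, 'aaaabbbbabbab')
  4 → (23, 'aaabbbbabbab')
  5 → (7, 'aabbbabbbbabaaaaaaabbbbabbab')
  6 → (24, 'aabbbbabbab')
  7 → (33, 'ab')
  8 → (17, 'abaaaaaaabbbbabbab')
  9 → (30, 'abbab')
  10 → (8, 'abbbabbbbabaaaaaaabbbbabbab')
  11 → (2, 'abbbbaabbbabbbbabaaaaaaabbbbabbab')
  12 → (12, 'abbbbabaaaaaaabbbbabbab')
  13 → (25, 'abbbbabbab')
  14 → (34, 'b')
  15 → (18, 'baaaaaaabbbbabbab')
  16 → (6, 'baabbbabbbbabaaaaaaabbbbabbab')
  17 → (32, 'bab')
  18 → (16, 'babaaaaaaabbbbabbab')
  19 → (29, 'babbab')
  20 → (1, 'babbbbaabbbabbbbabaaaaaaabbbbabbab')
  21 → (11, 'babbbbabaaaaaaabbbbabbab')
  22 → (5, 'bbaabbbabbbbabaaaaaaabbbbabbab')
  23 → (31, 'bbab')
  24 → (15, 'bbabaaaaaaabbbbabbab')
  25 → (28, 'bbabbab')
  26 → (0, 'bbabbbbaabbbabbbbabaaaaaaabbbbabbab')
  27 → (10, 'bbabbbbabaaaaaaabbbbabbab')
  28 → (4, 'bbbaabbbabbbbabaaaaaaabbbbabbab')
  29 → (14, 'bbbabaaaaaaabbbbabbab')
  30 → (27, 'bbbabbab')
  31 → (9, 'bbbabbbbabaaaaaaabbbbabbab')
  32 → (3, 'bbbbaabbbabbbbabaaaaaaabbbbabbab')
  33 → (13, 'bbbbabaaaaaaabbbbabbab')
  34 → (26, 'bbbbabbab')

[19, 20, 21, 22, 23, 7, 24, 33, 17, 30, 8, 2, 12, 25, 34, 18, 6, 32, 16, 29, 1, 11, 5, 31, 15, 28, 0, 10, 4, 14, 27, 9, 3, 13, 26]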